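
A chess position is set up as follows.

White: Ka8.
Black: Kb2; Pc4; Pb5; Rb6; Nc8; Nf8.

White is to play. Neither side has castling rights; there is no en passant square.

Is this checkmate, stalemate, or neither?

White to move; white king on a8.
In check: no.
King squares — a7: attacked by Nc8; b7: attacked by Rb6; b8: attacked by Rb6.
Legal moves for White: none.
Not in check and no legal moves → stalemate.

stalemate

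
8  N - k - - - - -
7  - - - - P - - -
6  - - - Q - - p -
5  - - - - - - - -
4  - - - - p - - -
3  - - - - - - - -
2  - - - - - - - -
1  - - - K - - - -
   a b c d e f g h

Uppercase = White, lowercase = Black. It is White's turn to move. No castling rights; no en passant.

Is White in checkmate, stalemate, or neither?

neither

White to move; white king on d1.
In check: no.
Legal moves for White include: Nc7, Nb6+, Qd8+, Qb8+, Qd7+, Qc7#, Qxg6, Qf6, Qe6+, Qc6+, Qb6, Qa6+, Qe5, Qd5, Qc5+, Qf4, Qd4, Qb4, ... (list truncated; more exist).
White has legal moves and is not in check → neither.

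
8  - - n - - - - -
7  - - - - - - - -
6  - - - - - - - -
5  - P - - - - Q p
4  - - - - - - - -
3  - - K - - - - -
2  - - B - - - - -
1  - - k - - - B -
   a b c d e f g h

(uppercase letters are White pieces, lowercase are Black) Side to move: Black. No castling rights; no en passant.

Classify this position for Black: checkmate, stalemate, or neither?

checkmate

Black to move; black king on c1.
In check: yes, from the white queen on g5.
King squares — b1: attacked by Bc2; d1: attacked by Bc2; b2: attacked by Kc3; c2: attacked by Kc3; d2: attacked by Kc3.
Legal moves for Black: none.
In check with no legal moves → checkmate.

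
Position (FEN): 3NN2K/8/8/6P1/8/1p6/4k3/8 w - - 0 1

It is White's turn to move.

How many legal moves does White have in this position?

White to move; king on h8.
In check: no.
Legal moves: Kg8, Kh7, Kg7, Ng7, Nc7, Nf6, Nd6, Nf7, Nb7, Ne6, Nc6, g6.
Count: 12.

12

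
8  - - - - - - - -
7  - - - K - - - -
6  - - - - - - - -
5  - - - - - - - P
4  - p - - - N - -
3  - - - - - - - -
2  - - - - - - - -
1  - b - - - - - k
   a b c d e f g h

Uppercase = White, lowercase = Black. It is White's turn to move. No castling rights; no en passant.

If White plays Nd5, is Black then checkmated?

no

After Nd5: black king on h1; in check: no.
Black is not in check, so this cannot be checkmate.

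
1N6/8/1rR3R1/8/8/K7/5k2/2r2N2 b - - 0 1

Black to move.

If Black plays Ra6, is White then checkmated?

no

After Ra6: white king on a3; in check: yes, from the black rook on a6.
White has 5 legal replies: Kb4, Kb3, Kb2, Nxa6, Rxa6.
In check but a legal move exists → not checkmate.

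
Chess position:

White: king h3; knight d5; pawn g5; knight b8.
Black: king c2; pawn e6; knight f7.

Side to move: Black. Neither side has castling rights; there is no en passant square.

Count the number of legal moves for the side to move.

Black to move; king on c2.
In check: no.
Legal moves: Nh8, Nd8, Nh6, Nd6, Nxg5+, Ne5, Kd3, Kb3, Kd2, Kb2, Kd1, Kc1, Kb1, exd5, e5.
Count: 15.

15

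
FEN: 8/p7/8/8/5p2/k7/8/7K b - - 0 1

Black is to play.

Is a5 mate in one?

no

After a5: white king on h1; in check: no.
White is not in check, so this cannot be checkmate.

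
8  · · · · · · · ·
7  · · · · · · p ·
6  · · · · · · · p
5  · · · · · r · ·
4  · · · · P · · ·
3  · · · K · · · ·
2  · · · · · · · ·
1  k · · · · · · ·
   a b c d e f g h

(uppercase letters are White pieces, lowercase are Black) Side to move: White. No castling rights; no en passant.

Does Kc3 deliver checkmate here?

After Kc3: black king on a1; in check: no.
Black is not in check, so this cannot be checkmate.

no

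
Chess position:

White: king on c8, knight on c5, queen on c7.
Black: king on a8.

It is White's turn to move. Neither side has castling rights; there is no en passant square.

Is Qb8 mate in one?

yes

After Qb8: black king on a8; in check: yes, from the white queen on b8.
King squares — a7: attacked by Qb8; b7: attacked by Nc5; b8: attacked by Kc8.
Black has no legal moves → checkmate.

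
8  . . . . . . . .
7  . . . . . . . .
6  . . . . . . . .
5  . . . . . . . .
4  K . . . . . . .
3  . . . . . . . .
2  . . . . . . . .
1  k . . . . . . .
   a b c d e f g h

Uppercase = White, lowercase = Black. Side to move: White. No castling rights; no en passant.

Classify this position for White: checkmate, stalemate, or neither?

White to move; white king on a4.
In check: no.
Legal moves for White: Kb5, Ka5, Kb4, Kb3, Ka3.
White has 5 legal moves and is not in check → neither.

neither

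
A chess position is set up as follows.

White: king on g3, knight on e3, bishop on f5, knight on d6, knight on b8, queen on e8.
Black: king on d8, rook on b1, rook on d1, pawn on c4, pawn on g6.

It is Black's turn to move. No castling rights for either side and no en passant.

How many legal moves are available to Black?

Black to move; king on d8.
In check: yes, from the white queen on e8.
Legal moves: Kc7.
Count: 1.

1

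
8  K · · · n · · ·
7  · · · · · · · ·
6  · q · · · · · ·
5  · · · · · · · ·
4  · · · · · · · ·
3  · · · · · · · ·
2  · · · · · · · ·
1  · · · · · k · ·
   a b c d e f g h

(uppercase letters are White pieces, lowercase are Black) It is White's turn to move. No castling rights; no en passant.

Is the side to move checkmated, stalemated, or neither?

stalemate

White to move; white king on a8.
In check: no.
King squares — a7: attacked by Qb6; b7: attacked by Qb6; b8: attacked by Qb6.
Legal moves for White: none.
Not in check and no legal moves → stalemate.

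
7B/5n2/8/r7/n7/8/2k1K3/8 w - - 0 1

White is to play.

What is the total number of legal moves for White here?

White to move; king on e2.
In check: no.
Legal moves: Bg7, Bf6, Be5, Bd4, Bc3, Bb2, Ba1, Kf3, Ke3, Kf2, Kf1, Ke1.
Count: 12.

12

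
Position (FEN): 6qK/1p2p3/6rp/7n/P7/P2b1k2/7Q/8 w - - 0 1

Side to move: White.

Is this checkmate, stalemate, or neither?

White to move; white king on h8.
In check: yes, from the black queen on g8.
King squares — g7: attacked by Nh5; h7: attacked by Qg8; g8: attacked by Rg6.
Legal moves for White: none.
In check with no legal moves → checkmate.

checkmate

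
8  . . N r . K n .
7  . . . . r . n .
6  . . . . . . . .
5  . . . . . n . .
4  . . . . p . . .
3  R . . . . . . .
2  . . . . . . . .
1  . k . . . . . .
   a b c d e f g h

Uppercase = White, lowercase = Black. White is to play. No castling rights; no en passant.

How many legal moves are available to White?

White to move; king on f8.
In check: yes, from the black rook on d8.
Legal moves: none.
Count: 0.

0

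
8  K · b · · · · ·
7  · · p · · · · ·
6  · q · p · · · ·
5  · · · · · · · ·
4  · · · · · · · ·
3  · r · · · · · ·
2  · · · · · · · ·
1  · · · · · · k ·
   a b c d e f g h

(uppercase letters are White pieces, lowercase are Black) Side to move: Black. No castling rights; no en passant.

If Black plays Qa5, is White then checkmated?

yes

After Qa5: white king on a8; in check: yes, from the black queen on a5.
King squares — a7: attacked by Qa5; b7: attacked by Rb3; b8: attacked by Rb3.
White has no legal moves → checkmate.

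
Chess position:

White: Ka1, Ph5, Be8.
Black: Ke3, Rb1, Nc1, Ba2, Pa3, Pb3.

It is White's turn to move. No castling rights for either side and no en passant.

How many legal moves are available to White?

White to move; king on a1.
In check: yes, from the black rook on b1.
Legal moves: none.
Count: 0.

0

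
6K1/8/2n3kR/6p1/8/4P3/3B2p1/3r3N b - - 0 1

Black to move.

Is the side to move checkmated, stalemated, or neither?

Black to move; black king on g6.
In check: yes, from the white rook on h6.
Legal moves for Black: Kxh6, Kf5.
Black is in check but has 2 legal moves → neither.

neither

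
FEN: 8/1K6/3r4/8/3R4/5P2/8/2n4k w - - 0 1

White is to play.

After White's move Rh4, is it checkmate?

After Rh4: black king on h1; in check: yes, from the white rook on h4.
Black has 2 legal replies: Kg2, Kg1.
In check but a legal move exists → not checkmate.

no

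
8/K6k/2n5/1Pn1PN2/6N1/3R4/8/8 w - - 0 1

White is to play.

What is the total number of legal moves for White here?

3

White to move; king on a7.
In check: yes, from the black knight on c6.
Legal moves: Ka8, Kb6, bxc6.
Count: 3.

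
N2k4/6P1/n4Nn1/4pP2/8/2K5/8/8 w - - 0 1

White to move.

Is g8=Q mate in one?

After g8=Q: black king on d8; in check: yes, from the white queen on g8.
Black has 2 legal replies: Ke7, Nf8.
In check but a legal move exists → not checkmate.

no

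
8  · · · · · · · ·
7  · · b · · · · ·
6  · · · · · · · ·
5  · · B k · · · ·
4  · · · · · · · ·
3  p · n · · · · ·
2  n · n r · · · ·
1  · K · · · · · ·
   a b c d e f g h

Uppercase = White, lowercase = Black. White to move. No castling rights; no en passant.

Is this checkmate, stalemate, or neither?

White to move; white king on b1.
In check: yes, from the black knight on c3.
King squares — a1: attacked by Nc2; c1: attacked by Na2; a2: attacked by Nc3; b2: attacked by Pa3; c2: attacked by Rd2.
Legal moves for White: none.
In check with no legal moves → checkmate.

checkmate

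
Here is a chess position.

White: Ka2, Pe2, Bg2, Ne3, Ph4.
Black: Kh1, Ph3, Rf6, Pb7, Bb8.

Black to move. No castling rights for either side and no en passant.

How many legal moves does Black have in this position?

Black to move; king on h1.
In check: yes, from the white bishop on g2.
Legal moves: Kh2, Kg1, hxg2.
Count: 3.

3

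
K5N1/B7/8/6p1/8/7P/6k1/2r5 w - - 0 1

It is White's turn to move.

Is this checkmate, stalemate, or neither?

neither

White to move; white king on a8.
In check: no.
Legal moves for White: Ne7, Nh6, Nf6, Kb8, Kb7, Bb8, Bb6, Bc5, Bd4, Be3, Bf2, Bg1, h4.
White has 13 legal moves and is not in check → neither.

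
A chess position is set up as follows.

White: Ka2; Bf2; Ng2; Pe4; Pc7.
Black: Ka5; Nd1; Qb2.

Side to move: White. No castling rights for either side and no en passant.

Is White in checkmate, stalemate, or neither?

checkmate

White to move; white king on a2.
In check: yes, from the black queen on b2.
King squares — a1: attacked by Qb2; b1: attacked by Qb2; b2: attacked by Nd1; a3: attacked by Qb2; b3: attacked by Qb2.
Legal moves for White: none.
In check with no legal moves → checkmate.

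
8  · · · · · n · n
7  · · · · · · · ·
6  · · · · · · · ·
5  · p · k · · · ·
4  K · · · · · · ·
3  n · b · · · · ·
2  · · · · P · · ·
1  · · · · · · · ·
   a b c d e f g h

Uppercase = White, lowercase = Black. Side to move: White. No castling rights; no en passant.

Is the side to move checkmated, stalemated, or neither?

White to move; white king on a4.
In check: yes, from the black pawn on b5.
King squares — a3: available; b3: available; b4: attacked by Bc3; a5: attacked by Bc3; b5: attacked by Na3.
Legal moves for White: Kb3, Kxa3.
White is in check but has 2 legal moves → neither.

neither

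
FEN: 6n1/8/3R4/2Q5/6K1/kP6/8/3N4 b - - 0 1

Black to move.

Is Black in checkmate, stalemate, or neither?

neither

Black to move; black king on a3.
In check: yes, from the white queen on c5.
King squares — a2: available; b2: attacked by Nd1; b3: available; a4: attacked by Pb3; b4: attacked by Qc5.
Legal moves for Black: Kxb3, Ka2.
Black is in check but has 2 legal moves → neither.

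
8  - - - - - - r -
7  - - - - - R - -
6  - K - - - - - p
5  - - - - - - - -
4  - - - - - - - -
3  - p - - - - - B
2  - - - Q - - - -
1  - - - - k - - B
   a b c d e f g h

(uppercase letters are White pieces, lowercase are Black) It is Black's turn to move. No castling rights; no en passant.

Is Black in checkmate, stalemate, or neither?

neither

Black to move; black king on e1.
In check: yes, from the white queen on d2.
King squares — d1: attacked by Qd2; f1: attacked by Bh3; d2: available; e2: attacked by Qd2; f2: attacked by Qd2.
Legal moves for Black: Kxd2.
Black is in check but has 1 legal move → neither.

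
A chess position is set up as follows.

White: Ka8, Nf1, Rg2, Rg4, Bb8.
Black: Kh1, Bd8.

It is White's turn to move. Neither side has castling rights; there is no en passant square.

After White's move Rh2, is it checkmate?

After Rh2: black king on h1; in check: yes, from the white rook on h2.
King squares — g1: attacked by Rg4; g2: attacked by Rh2; h2: attacked by Nf1.
Black has no legal moves → checkmate.

yes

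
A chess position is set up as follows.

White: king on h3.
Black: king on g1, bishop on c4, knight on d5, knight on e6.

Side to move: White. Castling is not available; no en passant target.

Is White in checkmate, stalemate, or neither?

neither

White to move; white king on h3.
In check: no.
Legal moves for White: Kh4, Kg4, Kg3.
White has 3 legal moves and is not in check → neither.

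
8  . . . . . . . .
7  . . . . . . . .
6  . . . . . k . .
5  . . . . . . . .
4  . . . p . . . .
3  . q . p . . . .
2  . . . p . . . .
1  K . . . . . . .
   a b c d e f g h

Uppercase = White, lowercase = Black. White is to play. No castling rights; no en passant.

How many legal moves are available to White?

0

White to move; king on a1.
In check: no.
Legal moves: none.
Count: 0.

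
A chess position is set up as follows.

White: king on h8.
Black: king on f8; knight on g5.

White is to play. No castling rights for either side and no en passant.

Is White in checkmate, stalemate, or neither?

White to move; white king on h8.
In check: no.
King squares — g7: attacked by Kf8; h7: attacked by Ng5; g8: attacked by Kf8.
Legal moves for White: none.
Not in check and no legal moves → stalemate.

stalemate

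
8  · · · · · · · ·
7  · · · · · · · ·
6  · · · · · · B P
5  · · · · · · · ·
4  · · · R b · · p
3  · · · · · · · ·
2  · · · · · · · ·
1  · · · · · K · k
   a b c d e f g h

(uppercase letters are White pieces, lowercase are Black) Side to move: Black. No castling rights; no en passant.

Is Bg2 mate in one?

After Bg2: white king on f1; in check: yes, from the black bishop on g2.
White has 3 legal replies: Kf2, Ke2, Ke1.
In check but a legal move exists → not checkmate.

no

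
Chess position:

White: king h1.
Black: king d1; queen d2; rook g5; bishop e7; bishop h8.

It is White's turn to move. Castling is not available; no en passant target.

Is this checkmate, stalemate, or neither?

White to move; white king on h1.
In check: no.
King squares — g1: attacked by Rg5; g2: attacked by Qd2; h2: attacked by Qd2.
Legal moves for White: none.
Not in check and no legal moves → stalemate.

stalemate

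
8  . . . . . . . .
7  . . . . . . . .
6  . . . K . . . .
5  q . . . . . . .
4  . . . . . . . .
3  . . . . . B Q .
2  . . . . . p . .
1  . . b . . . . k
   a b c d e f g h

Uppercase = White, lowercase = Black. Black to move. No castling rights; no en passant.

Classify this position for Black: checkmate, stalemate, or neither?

Black to move; black king on h1.
In check: yes, from the white bishop on f3.
King squares — g1: attacked by Qg3; g2: attacked by Bf3; h2: attacked by Qg3.
Legal moves for Black: none.
In check with no legal moves → checkmate.

checkmate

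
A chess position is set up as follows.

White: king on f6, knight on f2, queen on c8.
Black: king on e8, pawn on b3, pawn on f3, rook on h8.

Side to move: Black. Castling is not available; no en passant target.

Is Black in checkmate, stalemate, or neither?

checkmate

Black to move; black king on e8.
In check: yes, from the white queen on c8.
King squares — d7: attacked by Qc8; e7: attacked by Kf6; f7: attacked by Kf6; d8: attacked by Qc8; f8: attacked by Qc8.
Legal moves for Black: none.
In check with no legal moves → checkmate.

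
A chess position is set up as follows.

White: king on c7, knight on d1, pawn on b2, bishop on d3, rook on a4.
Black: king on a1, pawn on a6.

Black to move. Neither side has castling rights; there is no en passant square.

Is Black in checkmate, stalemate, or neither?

checkmate

Black to move; black king on a1.
In check: yes, from the white rook on a4.
King squares — b1: attacked by Bd3; a2: attacked by Ra4; b2: attacked by Nd1.
Legal moves for Black: none.
In check with no legal moves → checkmate.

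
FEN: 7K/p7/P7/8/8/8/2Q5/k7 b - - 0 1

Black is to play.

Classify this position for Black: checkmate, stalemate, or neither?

stalemate

Black to move; black king on a1.
In check: no.
King squares — b1: attacked by Qc2; a2: attacked by Qc2; b2: attacked by Qc2.
Legal moves for Black: none.
Not in check and no legal moves → stalemate.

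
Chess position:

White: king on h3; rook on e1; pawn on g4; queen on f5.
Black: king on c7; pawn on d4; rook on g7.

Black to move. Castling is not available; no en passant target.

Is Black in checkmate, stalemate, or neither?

Black to move; black king on c7.
In check: no.
Legal moves for Black: Rg8, Rh7+, Rf7, Re7, Rd7, Rg6, Rg5, Rxg4, Kd8, Kb8, Kb7, Kd6, Kc6, Kb6, d3.
Black has 15 legal moves and is not in check → neither.

neither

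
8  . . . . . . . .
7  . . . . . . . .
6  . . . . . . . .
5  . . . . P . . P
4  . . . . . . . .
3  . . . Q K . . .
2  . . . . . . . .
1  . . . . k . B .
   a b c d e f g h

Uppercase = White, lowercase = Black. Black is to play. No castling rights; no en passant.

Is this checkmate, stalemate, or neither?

Black to move; black king on e1.
In check: no.
King squares — d1: attacked by Qd3; f1: attacked by Qd3; d2: attacked by Qd3; e2: attacked by Qd3; f2: attacked by Bg1.
Legal moves for Black: none.
Not in check and no legal moves → stalemate.

stalemate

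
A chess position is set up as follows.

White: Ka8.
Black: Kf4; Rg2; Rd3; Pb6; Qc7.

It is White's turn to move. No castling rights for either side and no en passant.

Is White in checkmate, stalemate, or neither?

White to move; white king on a8.
In check: no.
King squares — a7: attacked by Qc7; b7: attacked by Qc7; b8: attacked by Qc7.
Legal moves for White: none.
Not in check and no legal moves → stalemate.

stalemate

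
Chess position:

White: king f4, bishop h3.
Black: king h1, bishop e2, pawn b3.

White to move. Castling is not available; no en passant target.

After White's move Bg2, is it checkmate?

After Bg2: black king on h1; in check: yes, from the white bishop on g2.
Black has 3 legal replies: Kh2, Kxg2, Kg1.
In check but a legal move exists → not checkmate.

no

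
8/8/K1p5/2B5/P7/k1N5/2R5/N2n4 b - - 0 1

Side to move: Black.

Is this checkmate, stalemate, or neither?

Black to move; black king on a3.
In check: yes, from the white bishop on c5.
King squares — a2: attacked by Rc2; b2: attacked by Rc2; b3: attacked by Na1; a4: attacked by Nc3; b4: attacked by Bc5.
Legal moves for Black: none.
In check with no legal moves → checkmate.

checkmate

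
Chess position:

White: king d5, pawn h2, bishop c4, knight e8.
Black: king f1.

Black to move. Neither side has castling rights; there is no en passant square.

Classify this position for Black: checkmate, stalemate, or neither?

Black to move; black king on f1.
In check: yes, from the white bishop on c4.
King squares — e1: available; g1: available; e2: attacked by Bc4; f2: available; g2: available.
Legal moves for Black: Kg2, Kf2, Kg1, Ke1.
Black is in check but has 4 legal moves → neither.

neither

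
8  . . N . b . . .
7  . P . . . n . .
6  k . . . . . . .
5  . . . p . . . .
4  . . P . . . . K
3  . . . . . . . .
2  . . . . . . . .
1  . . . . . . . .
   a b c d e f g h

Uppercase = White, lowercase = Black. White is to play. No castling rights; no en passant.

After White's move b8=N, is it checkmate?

no

After b8=N: black king on a6; in check: yes, from the white knight on b8.
Black has 2 legal replies: Kb7, Ka5.
In check but a legal move exists → not checkmate.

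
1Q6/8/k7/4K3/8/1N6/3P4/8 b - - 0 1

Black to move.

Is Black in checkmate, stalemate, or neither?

stalemate

Black to move; black king on a6.
In check: no.
King squares — a5: attacked by Nb3; b5: attacked by Qb8; b6: attacked by Qb8; a7: attacked by Qb8; b7: attacked by Qb8.
Legal moves for Black: none.
Not in check and no legal moves → stalemate.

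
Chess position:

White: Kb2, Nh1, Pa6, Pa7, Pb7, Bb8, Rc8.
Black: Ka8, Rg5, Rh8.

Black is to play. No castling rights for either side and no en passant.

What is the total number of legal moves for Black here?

0

Black to move; king on a8.
In check: yes, from the white pawn on b7.
Legal moves: none.
Count: 0.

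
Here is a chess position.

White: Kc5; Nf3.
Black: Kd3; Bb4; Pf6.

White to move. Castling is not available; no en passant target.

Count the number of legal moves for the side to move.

5

White to move; king on c5.
In check: yes, from the black bishop on b4.
Legal moves: Kc6, Kb6, Kd5, Kb5, Kxb4.
Count: 5.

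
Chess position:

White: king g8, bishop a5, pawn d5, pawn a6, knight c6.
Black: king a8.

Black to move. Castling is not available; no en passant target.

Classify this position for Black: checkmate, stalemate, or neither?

Black to move; black king on a8.
In check: no.
King squares — a7: attacked by Nc6; b7: attacked by Pa6; b8: attacked by Nc6.
Legal moves for Black: none.
Not in check and no legal moves → stalemate.

stalemate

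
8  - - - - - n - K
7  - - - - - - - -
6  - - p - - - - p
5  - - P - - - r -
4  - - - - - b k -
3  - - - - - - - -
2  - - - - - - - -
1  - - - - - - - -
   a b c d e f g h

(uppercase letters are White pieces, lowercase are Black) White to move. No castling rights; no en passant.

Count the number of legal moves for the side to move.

0

White to move; king on h8.
In check: no.
Legal moves: none.
Count: 0.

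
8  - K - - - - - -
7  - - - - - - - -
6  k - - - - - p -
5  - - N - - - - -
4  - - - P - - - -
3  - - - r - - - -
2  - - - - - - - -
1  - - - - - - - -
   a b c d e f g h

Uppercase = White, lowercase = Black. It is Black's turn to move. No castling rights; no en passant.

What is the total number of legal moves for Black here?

3

Black to move; king on a6.
In check: yes, from the white knight on c5.
Legal moves: Kb6, Kb5, Ka5.
Count: 3.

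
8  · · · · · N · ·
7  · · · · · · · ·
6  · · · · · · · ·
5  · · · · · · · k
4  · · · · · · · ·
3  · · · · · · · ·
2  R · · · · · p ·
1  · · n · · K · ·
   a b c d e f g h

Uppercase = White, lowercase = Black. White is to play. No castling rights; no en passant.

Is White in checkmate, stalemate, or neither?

White to move; white king on f1.
In check: yes, from the black pawn on g2.
Legal moves for White: Kxg2, Kf2, Kg1, Ke1, Rxg2.
White is in check but has 5 legal moves → neither.

neither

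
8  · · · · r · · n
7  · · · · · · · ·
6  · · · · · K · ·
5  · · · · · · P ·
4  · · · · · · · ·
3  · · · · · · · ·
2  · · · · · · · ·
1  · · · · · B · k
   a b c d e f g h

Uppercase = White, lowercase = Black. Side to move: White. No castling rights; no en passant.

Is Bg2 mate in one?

no

After Bg2: black king on h1; in check: yes, from the white bishop on g2.
Black has 3 legal replies: Kh2, Kxg2, Kg1.
In check but a legal move exists → not checkmate.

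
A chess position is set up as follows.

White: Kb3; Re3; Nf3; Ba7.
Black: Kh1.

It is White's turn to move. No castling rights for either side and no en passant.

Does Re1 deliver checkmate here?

After Re1: black king on h1; in check: yes, from the white rook on e1.
Black has 1 legal reply: Kg2.
In check but a legal move exists → not checkmate.

no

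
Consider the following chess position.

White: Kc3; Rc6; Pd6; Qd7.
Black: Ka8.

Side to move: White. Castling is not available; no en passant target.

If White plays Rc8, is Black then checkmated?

After Rc8: black king on a8; in check: yes, from the white rook on c8.
King squares — a7: attacked by Qd7; b7: attacked by Qd7; b8: attacked by Rc8.
Black has no legal moves → checkmate.

yes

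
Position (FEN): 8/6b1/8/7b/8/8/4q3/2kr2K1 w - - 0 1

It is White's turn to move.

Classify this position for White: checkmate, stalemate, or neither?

White to move; white king on g1.
In check: yes, from the black rook on d1.
King squares — f1: attacked by Rd1; h1: attacked by Rd1; f2: attacked by Qe2; g2: attacked by Qe2; h2: attacked by Qe2.
Legal moves for White: none.
In check with no legal moves → checkmate.

checkmate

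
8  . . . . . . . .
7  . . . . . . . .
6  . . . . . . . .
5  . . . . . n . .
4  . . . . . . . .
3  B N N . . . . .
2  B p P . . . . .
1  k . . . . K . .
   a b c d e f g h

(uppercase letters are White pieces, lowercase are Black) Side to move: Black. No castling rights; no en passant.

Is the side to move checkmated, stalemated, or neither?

checkmate

Black to move; black king on a1.
In check: yes, from the white knight on b3.
King squares — b1: attacked by Ba2; a2: attacked by Nc3; b2: own pawn.
Legal moves for Black: none.
In check with no legal moves → checkmate.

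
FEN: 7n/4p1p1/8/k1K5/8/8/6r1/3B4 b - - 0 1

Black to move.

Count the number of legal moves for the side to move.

19

Black to move; king on a5.
In check: no.
Legal moves: Nf7, Ng6, Ka6, Rg6, Rg5+, Rg4, Rg3, Rh2, Rf2, Re2, Rd2, Rc2+, Rb2, Ra2, Rg1, g6, e6, g5, e5.
Count: 19.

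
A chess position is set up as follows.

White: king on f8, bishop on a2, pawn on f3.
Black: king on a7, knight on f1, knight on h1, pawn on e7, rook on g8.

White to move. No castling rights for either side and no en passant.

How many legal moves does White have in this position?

White to move; king on f8.
In check: yes, from the black rook on g8.
Legal moves: Kxg8, Kf7, Kxe7, Bxg8.
Count: 4.

4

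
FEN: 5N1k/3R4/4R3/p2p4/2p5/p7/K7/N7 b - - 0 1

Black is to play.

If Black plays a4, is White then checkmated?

no

After a4: white king on a2; in check: no.
White is not in check, so this cannot be checkmate.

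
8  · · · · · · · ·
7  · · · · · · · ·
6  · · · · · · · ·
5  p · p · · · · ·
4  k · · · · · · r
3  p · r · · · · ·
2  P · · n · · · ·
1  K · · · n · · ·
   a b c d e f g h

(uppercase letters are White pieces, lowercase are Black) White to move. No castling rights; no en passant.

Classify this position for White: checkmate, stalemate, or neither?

White to move; white king on a1.
In check: no.
King squares — b1: attacked by Nd2; a2: own pawn; b2: attacked by Pa3.
Legal moves for White: none.
Not in check and no legal moves → stalemate.

stalemate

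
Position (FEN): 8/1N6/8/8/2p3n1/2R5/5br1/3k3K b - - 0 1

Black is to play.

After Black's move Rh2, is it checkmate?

After Rh2: white king on h1; in check: yes, from the black rook on h2.
King squares — g1: attacked by Bf2; g2: attacked by Rh2; h2: attacked by Ng4.
White has no legal moves → checkmate.

yes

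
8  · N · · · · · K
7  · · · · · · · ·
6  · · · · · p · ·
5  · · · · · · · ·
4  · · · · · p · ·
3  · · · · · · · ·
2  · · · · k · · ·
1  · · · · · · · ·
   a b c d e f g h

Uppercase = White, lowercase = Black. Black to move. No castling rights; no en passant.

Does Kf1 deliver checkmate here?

no

After Kf1: white king on h8; in check: no.
White is not in check, so this cannot be checkmate.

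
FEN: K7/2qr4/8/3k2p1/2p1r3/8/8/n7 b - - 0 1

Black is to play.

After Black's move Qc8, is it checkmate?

After Qc8: white king on a8; in check: yes, from the black queen on c8.
King squares — a7: attacked by Rd7; b7: attacked by Rd7; b8: attacked by Qc8.
White has no legal moves → checkmate.

yes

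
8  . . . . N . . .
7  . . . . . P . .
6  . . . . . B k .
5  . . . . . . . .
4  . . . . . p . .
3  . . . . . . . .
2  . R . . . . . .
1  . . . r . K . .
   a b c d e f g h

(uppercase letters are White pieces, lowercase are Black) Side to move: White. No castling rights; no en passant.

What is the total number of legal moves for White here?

3

White to move; king on f1.
In check: yes, from the black rook on d1.
Legal moves: Kg2, Kf2, Ke2.
Count: 3.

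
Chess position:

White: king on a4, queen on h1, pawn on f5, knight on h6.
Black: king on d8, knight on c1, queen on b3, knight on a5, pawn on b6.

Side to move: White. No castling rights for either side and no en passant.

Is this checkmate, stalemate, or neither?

White to move; white king on a4.
In check: yes, from the black queen on b3.
King squares — a3: attacked by Qb3; b3: attacked by Nc1; b4: attacked by Qb3; a5: attacked by Pb6; b5: attacked by Qb3.
Legal moves for White: none.
In check with no legal moves → checkmate.

checkmate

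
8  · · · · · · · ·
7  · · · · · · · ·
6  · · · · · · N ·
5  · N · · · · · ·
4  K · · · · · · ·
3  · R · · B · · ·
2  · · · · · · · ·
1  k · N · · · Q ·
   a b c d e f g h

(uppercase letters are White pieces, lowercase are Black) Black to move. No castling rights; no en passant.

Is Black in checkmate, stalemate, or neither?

stalemate

Black to move; black king on a1.
In check: no.
King squares — b1: attacked by Rb3; a2: attacked by Nc1; b2: attacked by Rb3.
Legal moves for Black: none.
Not in check and no legal moves → stalemate.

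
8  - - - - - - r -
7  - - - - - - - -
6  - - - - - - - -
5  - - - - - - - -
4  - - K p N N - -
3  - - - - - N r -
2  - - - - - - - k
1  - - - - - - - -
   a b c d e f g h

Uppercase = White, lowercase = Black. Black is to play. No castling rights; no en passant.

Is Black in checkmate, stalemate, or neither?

neither

Black to move; black king on h2.
In check: yes, from the white knight on f3.
King squares — g1: attacked by Nf3; h1: available; g2: attacked by Nf4; g3: own rook; h3: attacked by Nf4.
Legal moves for Black: Kh1, Rxf3.
Black is in check but has 2 legal moves → neither.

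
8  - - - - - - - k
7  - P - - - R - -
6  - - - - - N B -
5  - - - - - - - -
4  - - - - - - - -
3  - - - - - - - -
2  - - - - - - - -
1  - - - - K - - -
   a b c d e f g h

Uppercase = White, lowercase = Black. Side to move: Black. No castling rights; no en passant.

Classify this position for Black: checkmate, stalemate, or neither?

stalemate

Black to move; black king on h8.
In check: no.
King squares — g7: attacked by Rf7; h7: attacked by Nf6; g8: attacked by Nf6.
Legal moves for Black: none.
Not in check and no legal moves → stalemate.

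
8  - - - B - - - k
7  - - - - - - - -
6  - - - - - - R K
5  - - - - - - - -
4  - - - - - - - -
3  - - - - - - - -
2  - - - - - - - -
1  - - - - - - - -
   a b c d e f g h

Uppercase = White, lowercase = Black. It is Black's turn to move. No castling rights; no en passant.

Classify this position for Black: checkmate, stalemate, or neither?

stalemate

Black to move; black king on h8.
In check: no.
King squares — g7: attacked by Rg6; h7: attacked by Kh6; g8: attacked by Rg6.
Legal moves for Black: none.
Not in check and no legal moves → stalemate.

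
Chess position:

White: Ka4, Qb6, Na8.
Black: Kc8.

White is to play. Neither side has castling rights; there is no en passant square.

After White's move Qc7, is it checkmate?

After Qc7: black king on c8; in check: yes, from the white queen on c7.
King squares — b7: attacked by Qc7; c7: attacked by Na8; d7: attacked by Qc7; b8: attacked by Qc7; d8: attacked by Qc7.
Black has no legal moves → checkmate.

yes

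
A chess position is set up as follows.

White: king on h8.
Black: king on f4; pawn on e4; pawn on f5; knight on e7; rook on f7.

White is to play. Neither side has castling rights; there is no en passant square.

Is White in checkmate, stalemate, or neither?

stalemate

White to move; white king on h8.
In check: no.
King squares — g7: attacked by Rf7; h7: attacked by Rf7; g8: attacked by Ne7.
Legal moves for White: none.
Not in check and no legal moves → stalemate.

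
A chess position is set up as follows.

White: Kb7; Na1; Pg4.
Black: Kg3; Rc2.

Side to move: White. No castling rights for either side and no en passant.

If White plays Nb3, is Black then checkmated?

no

After Nb3: black king on g3; in check: no.
Black is not in check, so this cannot be checkmate.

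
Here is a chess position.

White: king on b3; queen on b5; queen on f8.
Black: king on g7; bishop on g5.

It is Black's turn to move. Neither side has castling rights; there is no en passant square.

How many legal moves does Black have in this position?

3

Black to move; king on g7.
In check: yes, from the white queen on f8.
Legal moves: Kxf8, Kh7, Kg6.
Count: 3.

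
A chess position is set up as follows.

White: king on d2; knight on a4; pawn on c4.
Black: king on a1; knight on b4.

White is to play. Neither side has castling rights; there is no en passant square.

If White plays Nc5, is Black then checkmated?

no

After Nc5: black king on a1; in check: no.
Black is not in check, so this cannot be checkmate.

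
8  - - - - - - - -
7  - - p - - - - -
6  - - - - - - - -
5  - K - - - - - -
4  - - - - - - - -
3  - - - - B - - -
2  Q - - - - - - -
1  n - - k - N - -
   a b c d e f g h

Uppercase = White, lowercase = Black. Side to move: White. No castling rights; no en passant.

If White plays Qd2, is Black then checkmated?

After Qd2: black king on d1; in check: yes, from the white queen on d2.
King squares — c1: attacked by Qd2; e1: attacked by Qd2; c2: attacked by Qd2; d2: attacked by Nf1; e2: attacked by Qd2.
Black has no legal moves → checkmate.

yes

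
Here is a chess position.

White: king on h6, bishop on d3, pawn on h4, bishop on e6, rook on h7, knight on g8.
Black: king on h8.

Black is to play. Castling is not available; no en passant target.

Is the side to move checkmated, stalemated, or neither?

Black to move; black king on h8.
In check: yes, from the white rook on h7.
King squares — g7: attacked by Kh6; h7: attacked by Bd3; g8: attacked by Be6.
Legal moves for Black: none.
In check with no legal moves → checkmate.

checkmate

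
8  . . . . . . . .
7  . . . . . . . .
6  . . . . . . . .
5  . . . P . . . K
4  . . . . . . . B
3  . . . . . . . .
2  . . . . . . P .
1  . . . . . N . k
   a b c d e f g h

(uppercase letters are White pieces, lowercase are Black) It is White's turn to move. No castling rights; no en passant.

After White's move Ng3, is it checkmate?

no

After Ng3: black king on h1; in check: yes, from the white knight on g3.
Black has 3 legal replies: Kh2, Kxg2, Kg1.
In check but a legal move exists → not checkmate.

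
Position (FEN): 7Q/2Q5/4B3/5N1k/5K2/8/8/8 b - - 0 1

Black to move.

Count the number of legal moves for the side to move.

1

Black to move; king on h5.
In check: yes, from the white queen on h8.
Legal moves: Kg6.
Count: 1.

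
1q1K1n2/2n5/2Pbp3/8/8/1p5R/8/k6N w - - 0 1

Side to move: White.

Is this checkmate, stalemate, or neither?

White to move; white king on d8.
In check: yes, from the black queen on b8.
King squares — c7: attacked by Bd6; d7: attacked by Nf8; e7: attacked by Bd6; c8: attacked by Qb8; e8: attacked by Nc7.
Legal moves for White: none.
In check with no legal moves → checkmate.

checkmate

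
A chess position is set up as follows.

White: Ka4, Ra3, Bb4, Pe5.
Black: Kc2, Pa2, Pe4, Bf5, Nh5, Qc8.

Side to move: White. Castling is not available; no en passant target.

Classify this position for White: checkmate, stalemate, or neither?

White to move; white king on a4.
In check: no.
Legal moves for White include: Bf8, Be7, Bd6, Bc5, Ba5, Bc3, Bd2, Be1, Kb5, Ka5, Rh3, Rg3, Rf3, Re3, Rd3, Rc3+, Rb3, Rxa2+, ... (list truncated; more exist).
White has legal moves and is not in check → neither.

neither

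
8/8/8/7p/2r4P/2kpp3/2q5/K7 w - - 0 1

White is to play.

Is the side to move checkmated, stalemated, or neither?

White to move; white king on a1.
In check: no.
King squares — b1: attacked by Qc2; a2: attacked by Qc2; b2: attacked by Qc2.
Legal moves for White: none.
Not in check and no legal moves → stalemate.

stalemate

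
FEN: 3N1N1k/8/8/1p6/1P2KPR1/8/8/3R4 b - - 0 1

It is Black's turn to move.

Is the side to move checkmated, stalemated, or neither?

Black to move; black king on h8.
In check: no.
King squares — g7: attacked by Rg4; h7: attacked by Nf8; g8: attacked by Rg4.
Legal moves for Black: none.
Not in check and no legal moves → stalemate.

stalemate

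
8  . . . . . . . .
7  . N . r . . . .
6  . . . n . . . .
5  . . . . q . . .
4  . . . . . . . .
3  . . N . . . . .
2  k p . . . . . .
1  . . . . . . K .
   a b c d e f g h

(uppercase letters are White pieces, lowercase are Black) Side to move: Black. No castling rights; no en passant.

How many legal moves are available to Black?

4

Black to move; king on a2.
In check: yes, from the white knight on c3.
Legal moves: Kb3, Ka3, Ka1, Qxc3.
Count: 4.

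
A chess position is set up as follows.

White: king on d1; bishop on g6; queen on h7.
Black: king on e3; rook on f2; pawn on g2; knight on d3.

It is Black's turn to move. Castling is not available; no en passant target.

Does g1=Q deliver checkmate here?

yes

After g1=Q: white king on d1; in check: yes, from the black queen on g1.
King squares — c1: attacked by Qg1; e1: attacked by Qg1; c2: attacked by Rf2; d2: attacked by Rf2; e2: attacked by Rf2.
White has no legal moves → checkmate.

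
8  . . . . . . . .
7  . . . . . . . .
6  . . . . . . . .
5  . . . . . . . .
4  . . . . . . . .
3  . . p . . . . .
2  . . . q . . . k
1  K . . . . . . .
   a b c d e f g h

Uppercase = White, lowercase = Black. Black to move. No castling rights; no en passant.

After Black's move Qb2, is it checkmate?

yes

After Qb2: white king on a1; in check: yes, from the black queen on b2.
King squares — b1: attacked by Qb2; a2: attacked by Qb2; b2: attacked by Pc3.
White has no legal moves → checkmate.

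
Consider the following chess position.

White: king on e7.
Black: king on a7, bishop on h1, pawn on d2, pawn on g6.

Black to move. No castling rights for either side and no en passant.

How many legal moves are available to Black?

17

Black to move; king on a7.
In check: no.
Legal moves: Kb8, Ka8, Kb7, Kb6, Ka6, Ba8, Bb7, Bc6, Bd5, Be4, Bf3, Bg2, g5, d1=Q, d1=R, d1=B, d1=N.
Count: 17.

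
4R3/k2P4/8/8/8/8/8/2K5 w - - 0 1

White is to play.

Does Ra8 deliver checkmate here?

no

After Ra8: black king on a7; in check: yes, from the white rook on a8.
Black has 3 legal replies: Kxa8, Kb7, Kb6.
In check but a legal move exists → not checkmate.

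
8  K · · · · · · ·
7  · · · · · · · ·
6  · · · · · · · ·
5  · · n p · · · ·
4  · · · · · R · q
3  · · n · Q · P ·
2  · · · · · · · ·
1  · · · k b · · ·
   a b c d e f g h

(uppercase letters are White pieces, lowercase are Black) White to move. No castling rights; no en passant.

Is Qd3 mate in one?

no

After Qd3: black king on d1; in check: yes, from the white queen on d3.
Black has 3 legal replies: Kc1, Nxd3, Bd2.
In check but a legal move exists → not checkmate.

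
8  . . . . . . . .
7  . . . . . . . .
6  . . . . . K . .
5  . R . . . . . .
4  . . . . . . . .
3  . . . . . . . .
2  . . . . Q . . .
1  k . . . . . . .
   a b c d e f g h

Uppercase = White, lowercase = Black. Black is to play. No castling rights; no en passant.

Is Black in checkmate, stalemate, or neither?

Black to move; black king on a1.
In check: no.
King squares — b1: attacked by Rb5; a2: attacked by Qe2; b2: attacked by Qe2.
Legal moves for Black: none.
Not in check and no legal moves → stalemate.

stalemate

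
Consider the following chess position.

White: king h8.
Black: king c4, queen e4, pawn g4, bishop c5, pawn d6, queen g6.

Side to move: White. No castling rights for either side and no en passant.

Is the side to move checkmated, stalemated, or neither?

stalemate

White to move; white king on h8.
In check: no.
King squares — g7: attacked by Qg6; h7: attacked by Qg6; g8: attacked by Qg6.
Legal moves for White: none.
Not in check and no legal moves → stalemate.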